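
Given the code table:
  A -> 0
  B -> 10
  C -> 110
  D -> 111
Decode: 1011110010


Decoding:
10 -> B
111 -> D
10 -> B
0 -> A
10 -> B


Result: BDBAB


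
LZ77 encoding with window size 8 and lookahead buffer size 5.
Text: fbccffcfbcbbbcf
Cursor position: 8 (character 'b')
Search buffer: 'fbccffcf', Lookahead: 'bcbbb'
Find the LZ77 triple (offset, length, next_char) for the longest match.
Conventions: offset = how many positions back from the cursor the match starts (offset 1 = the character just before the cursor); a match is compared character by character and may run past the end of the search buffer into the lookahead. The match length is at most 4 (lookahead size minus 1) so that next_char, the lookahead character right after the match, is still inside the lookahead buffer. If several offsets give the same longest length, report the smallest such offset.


Try each offset into the search buffer:
  offset=1 (pos 7, char 'f'): match length 0
  offset=2 (pos 6, char 'c'): match length 0
  offset=3 (pos 5, char 'f'): match length 0
  offset=4 (pos 4, char 'f'): match length 0
  offset=5 (pos 3, char 'c'): match length 0
  offset=6 (pos 2, char 'c'): match length 0
  offset=7 (pos 1, char 'b'): match length 2
  offset=8 (pos 0, char 'f'): match length 0
Longest match has length 2 at offset 7.
next_char = character at position 8 + 2 = 10 -> 'b'

Best match: offset=7, length=2 (matching 'bc' starting at position 1)
LZ77 triple: (7, 2, 'b')


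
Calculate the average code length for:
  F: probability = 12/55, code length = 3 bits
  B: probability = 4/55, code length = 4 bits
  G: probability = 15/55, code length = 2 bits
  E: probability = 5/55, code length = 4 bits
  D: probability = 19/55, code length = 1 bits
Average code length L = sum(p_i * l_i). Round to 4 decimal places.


Weighted contributions p_i * l_i:
  F: (12/55) * 3 = 36/55
  B: (4/55) * 4 = 16/55
  G: (15/55) * 2 = 30/55
  E: (5/55) * 4 = 20/55
  D: (19/55) * 1 = 19/55
Sum = (36 + 16 + 30 + 20 + 19)/55 = 121/55

L = 121/55 = 2.2000 bits/symbol


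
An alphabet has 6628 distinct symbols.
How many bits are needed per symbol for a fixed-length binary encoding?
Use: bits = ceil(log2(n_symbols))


log2(6628) = 12.6944
Bracket: 2^12 = 4096 < 6628 <= 2^13 = 8192
So ceil(log2(6628)) = 13

bits = ceil(log2(6628)) = ceil(12.6944) = 13 bits


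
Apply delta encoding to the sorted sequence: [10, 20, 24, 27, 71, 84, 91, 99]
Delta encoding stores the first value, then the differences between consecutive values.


First value: 10
Deltas:
  20 - 10 = 10
  24 - 20 = 4
  27 - 24 = 3
  71 - 27 = 44
  84 - 71 = 13
  91 - 84 = 7
  99 - 91 = 8


Delta encoded: [10, 10, 4, 3, 44, 13, 7, 8]


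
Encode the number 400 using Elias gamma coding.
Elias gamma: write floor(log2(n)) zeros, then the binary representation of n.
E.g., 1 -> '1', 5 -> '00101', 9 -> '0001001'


num_bits = floor(log2(400)) + 1 = 9
leading_zeros = num_bits - 1 = 8
binary(400) = 110010000

Elias gamma(400) = '00000000' + '110010000' = 00000000110010000 (17 bits)


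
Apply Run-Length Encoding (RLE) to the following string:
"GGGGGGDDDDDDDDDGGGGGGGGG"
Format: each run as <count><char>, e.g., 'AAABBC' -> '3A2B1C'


Scanning runs left to right:
  i=0: run of 'G' x 6 -> '6G'
  i=6: run of 'D' x 9 -> '9D'
  i=15: run of 'G' x 9 -> '9G'

RLE = 6G9D9G


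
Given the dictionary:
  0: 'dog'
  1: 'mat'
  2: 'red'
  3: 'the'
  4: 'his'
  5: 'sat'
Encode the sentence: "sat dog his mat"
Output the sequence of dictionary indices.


Look up each word in the dictionary:
  'sat' -> 5
  'dog' -> 0
  'his' -> 4
  'mat' -> 1

Encoded: [5, 0, 4, 1]


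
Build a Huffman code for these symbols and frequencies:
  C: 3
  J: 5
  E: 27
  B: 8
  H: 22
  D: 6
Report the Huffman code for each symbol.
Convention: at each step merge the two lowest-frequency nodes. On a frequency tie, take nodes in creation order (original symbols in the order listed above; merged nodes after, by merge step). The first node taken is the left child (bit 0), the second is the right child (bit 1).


Huffman tree construction:
Step 1: Merge C(3) + J(5) = 8
Step 2: Merge D(6) + B(8) = 14
Step 3: Merge (C+J)(8) + (D+B)(14) = 22
Step 4: Merge H(22) + ((C+J)+(D+B))(22) = 44
Step 5: Merge E(27) + (H+((C+J)+(D+B)))(44) = 71
Read each symbol's code off the tree from the root (left child = 0, right child = 1).

Codes:
  C: 1100 (length 4)
  J: 1101 (length 4)
  E: 0 (length 1)
  B: 1111 (length 4)
  H: 10 (length 2)
  D: 1110 (length 4)
Average code length: 159/71 = 2.2394 bits/symbol


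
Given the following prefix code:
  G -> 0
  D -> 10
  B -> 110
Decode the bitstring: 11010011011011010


Decoding step by step:
Bits 110 -> B
Bits 10 -> D
Bits 0 -> G
Bits 110 -> B
Bits 110 -> B
Bits 110 -> B
Bits 10 -> D


Decoded message: BDGBBBD


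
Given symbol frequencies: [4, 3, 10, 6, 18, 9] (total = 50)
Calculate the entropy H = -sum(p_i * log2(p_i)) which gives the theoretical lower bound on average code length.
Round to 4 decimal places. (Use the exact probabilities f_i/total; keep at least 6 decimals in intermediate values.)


Per-symbol terms -p_i * log2(p_i) with p_i = f_i/50:
  p = 4/50 = 0.080000: log2(p) = -3.643856, -p*log2(p) = 0.291508
  p = 3/50 = 0.060000: log2(p) = -4.058894, -p*log2(p) = 0.243534
  p = 10/50 = 0.200000: log2(p) = -2.321928, -p*log2(p) = 0.464386
  p = 6/50 = 0.120000: log2(p) = -3.058894, -p*log2(p) = 0.367067
  p = 18/50 = 0.360000: log2(p) = -1.473931, -p*log2(p) = 0.530615
  p = 9/50 = 0.180000: log2(p) = -2.473931, -p*log2(p) = 0.445308
H = 0.291508 + 0.243534 + 0.464386 + 0.367067 + 0.530615 + 0.445308 = 2.342418

H = 2.3424 bits/symbol


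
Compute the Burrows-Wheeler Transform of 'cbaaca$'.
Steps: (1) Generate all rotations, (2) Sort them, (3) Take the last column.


Rotations (sorted):
  0: $cbaaca -> last char: a
  1: a$cbaac -> last char: c
  2: aaca$cb -> last char: b
  3: aca$cba -> last char: a
  4: baaca$c -> last char: c
  5: ca$cbaa -> last char: a
  6: cbaaca$ -> last char: $


BWT = acbaca$


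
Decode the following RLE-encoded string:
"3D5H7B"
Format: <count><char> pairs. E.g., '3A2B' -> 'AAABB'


Expanding each <count><char> pair:
  3D -> 'DDD'
  5H -> 'HHHHH'
  7B -> 'BBBBBBB'

Decoded = DDDHHHHHBBBBBBB


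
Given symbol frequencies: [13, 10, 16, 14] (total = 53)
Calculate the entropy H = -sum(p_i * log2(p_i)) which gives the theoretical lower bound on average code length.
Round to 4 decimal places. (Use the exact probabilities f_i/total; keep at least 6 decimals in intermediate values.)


Per-symbol terms -p_i * log2(p_i) with p_i = f_i/53:
  p = 13/53 = 0.245283: log2(p) = -2.027481, -p*log2(p) = 0.497307
  p = 10/53 = 0.188679: log2(p) = -2.405992, -p*log2(p) = 0.453961
  p = 16/53 = 0.301887: log2(p) = -1.727920, -p*log2(p) = 0.521636
  p = 14/53 = 0.264151: log2(p) = -1.920566, -p*log2(p) = 0.507319
H = 0.497307 + 0.453961 + 0.521636 + 0.507319 = 1.980223

H = 1.9802 bits/symbol


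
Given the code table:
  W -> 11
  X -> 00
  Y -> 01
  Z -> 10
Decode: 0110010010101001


Decoding:
01 -> Y
10 -> Z
01 -> Y
00 -> X
10 -> Z
10 -> Z
10 -> Z
01 -> Y


Result: YZYXZZZY


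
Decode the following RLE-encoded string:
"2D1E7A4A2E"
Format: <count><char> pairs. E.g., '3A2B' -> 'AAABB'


Expanding each <count><char> pair:
  2D -> 'DD'
  1E -> 'E'
  7A -> 'AAAAAAA'
  4A -> 'AAAA'
  2E -> 'EE'

Decoded = DDEAAAAAAAAAAAEE


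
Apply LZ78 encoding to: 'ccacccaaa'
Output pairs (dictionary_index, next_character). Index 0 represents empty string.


LZ78 encoding steps:
Dictionary: {0: ''}
Step 1: w='' (idx 0), next='c' -> output (0, 'c'), add 'c' as idx 1
Step 2: w='c' (idx 1), next='a' -> output (1, 'a'), add 'ca' as idx 2
Step 3: w='c' (idx 1), next='c' -> output (1, 'c'), add 'cc' as idx 3
Step 4: w='ca' (idx 2), next='a' -> output (2, 'a'), add 'caa' as idx 4
Step 5: w='' (idx 0), next='a' -> output (0, 'a'), add 'a' as idx 5


Encoded: [(0, 'c'), (1, 'a'), (1, 'c'), (2, 'a'), (0, 'a')]


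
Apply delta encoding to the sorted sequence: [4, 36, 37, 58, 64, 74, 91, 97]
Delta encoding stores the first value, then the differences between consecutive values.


First value: 4
Deltas:
  36 - 4 = 32
  37 - 36 = 1
  58 - 37 = 21
  64 - 58 = 6
  74 - 64 = 10
  91 - 74 = 17
  97 - 91 = 6


Delta encoded: [4, 32, 1, 21, 6, 10, 17, 6]


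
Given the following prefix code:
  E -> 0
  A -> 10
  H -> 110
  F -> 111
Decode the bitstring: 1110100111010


Decoding step by step:
Bits 111 -> F
Bits 0 -> E
Bits 10 -> A
Bits 0 -> E
Bits 111 -> F
Bits 0 -> E
Bits 10 -> A


Decoded message: FEAEFEA


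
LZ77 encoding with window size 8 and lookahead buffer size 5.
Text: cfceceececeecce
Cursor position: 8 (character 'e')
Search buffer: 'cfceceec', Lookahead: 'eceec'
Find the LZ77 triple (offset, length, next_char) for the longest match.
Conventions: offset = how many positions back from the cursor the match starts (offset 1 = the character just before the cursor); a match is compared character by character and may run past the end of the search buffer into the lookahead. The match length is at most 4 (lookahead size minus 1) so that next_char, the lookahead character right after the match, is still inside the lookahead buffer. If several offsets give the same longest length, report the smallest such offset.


Try each offset into the search buffer:
  offset=1 (pos 7, char 'c'): match length 0
  offset=2 (pos 6, char 'e'): match length 3
  offset=3 (pos 5, char 'e'): match length 1
  offset=4 (pos 4, char 'c'): match length 0
  offset=5 (pos 3, char 'e'): match length 4
  offset=6 (pos 2, char 'c'): match length 0
  offset=7 (pos 1, char 'f'): match length 0
  offset=8 (pos 0, char 'c'): match length 0
Longest match has length 4 at offset 5.
next_char = character at position 8 + 4 = 12 -> 'c'

Best match: offset=5, length=4 (matching 'ecee' starting at position 3)
LZ77 triple: (5, 4, 'c')


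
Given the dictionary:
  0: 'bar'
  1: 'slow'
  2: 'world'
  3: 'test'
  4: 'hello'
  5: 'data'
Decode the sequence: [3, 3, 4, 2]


Look up each index in the dictionary:
  3 -> 'test'
  3 -> 'test'
  4 -> 'hello'
  2 -> 'world'

Decoded: "test test hello world"


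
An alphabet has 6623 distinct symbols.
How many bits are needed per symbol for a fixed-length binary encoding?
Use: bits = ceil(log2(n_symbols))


log2(6623) = 12.6933
Bracket: 2^12 = 4096 < 6623 <= 2^13 = 8192
So ceil(log2(6623)) = 13

bits = ceil(log2(6623)) = ceil(12.6933) = 13 bits


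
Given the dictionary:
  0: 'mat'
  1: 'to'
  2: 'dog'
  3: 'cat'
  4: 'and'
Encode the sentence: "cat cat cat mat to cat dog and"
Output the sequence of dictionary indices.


Look up each word in the dictionary:
  'cat' -> 3
  'cat' -> 3
  'cat' -> 3
  'mat' -> 0
  'to' -> 1
  'cat' -> 3
  'dog' -> 2
  'and' -> 4

Encoded: [3, 3, 3, 0, 1, 3, 2, 4]


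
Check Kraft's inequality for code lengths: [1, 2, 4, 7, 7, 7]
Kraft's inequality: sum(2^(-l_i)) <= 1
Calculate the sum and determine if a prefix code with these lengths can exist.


Sum = 2^(-1) + 2^(-2) + 2^(-4) + 2^(-7) + 2^(-7) + 2^(-7)
    = 0.5 + 0.25 + 0.0625 + 0.0078125 + 0.0078125 + 0.0078125
    = 107/128 = 0.8359375
Since 0.8359375 <= 1, Kraft's inequality IS satisfied.
A prefix code with these lengths CAN exist.

Kraft sum = 0.8359375. Satisfied.


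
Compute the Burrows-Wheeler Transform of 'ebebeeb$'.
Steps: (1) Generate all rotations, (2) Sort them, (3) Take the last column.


Rotations (sorted):
  0: $ebebeeb -> last char: b
  1: b$ebebee -> last char: e
  2: bebeeb$e -> last char: e
  3: beeb$ebe -> last char: e
  4: eb$ebebe -> last char: e
  5: ebebeeb$ -> last char: $
  6: ebeeb$eb -> last char: b
  7: eeb$ebeb -> last char: b


BWT = beeee$bb


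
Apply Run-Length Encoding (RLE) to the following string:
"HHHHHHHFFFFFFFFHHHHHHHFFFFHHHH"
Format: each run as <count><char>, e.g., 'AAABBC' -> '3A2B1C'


Scanning runs left to right:
  i=0: run of 'H' x 7 -> '7H'
  i=7: run of 'F' x 8 -> '8F'
  i=15: run of 'H' x 7 -> '7H'
  i=22: run of 'F' x 4 -> '4F'
  i=26: run of 'H' x 4 -> '4H'

RLE = 7H8F7H4F4H


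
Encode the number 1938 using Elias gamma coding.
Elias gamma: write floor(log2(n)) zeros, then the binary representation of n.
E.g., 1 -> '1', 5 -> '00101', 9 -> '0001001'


num_bits = floor(log2(1938)) + 1 = 11
leading_zeros = num_bits - 1 = 10
binary(1938) = 11110010010

Elias gamma(1938) = '0000000000' + '11110010010' = 000000000011110010010 (21 bits)


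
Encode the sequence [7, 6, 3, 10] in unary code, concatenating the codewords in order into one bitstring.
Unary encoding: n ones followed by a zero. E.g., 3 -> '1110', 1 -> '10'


Encode each number as n ones followed by a terminating 0:
  7 -> 11111110 (8 bits)
  6 -> 1111110 (7 bits)
  3 -> 1110 (4 bits)
  10 -> 11111111110 (11 bits)
Total length = 8 + 7 + 4 + 11 = 30 bits.

Unary([7, 6, 3, 10]) = 111111101111110111011111111110 (30 bits)


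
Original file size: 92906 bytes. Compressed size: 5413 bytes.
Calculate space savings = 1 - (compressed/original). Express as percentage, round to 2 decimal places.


ratio = compressed/original = 5413/92906 = 0.058263
savings = 1 - ratio = 1 - 0.058263 = 0.941737
as a percentage: 0.941737 * 100 = 94.17%

Space savings = 1 - 5413/92906 = 94.17%


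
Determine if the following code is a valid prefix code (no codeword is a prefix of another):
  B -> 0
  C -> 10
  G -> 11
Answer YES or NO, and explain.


Checking each pair (does one codeword prefix another?):
  B='0' vs C='10': no prefix
  B='0' vs G='11': no prefix
  C='10' vs B='0': no prefix
  C='10' vs G='11': no prefix
  G='11' vs B='0': no prefix
  G='11' vs C='10': no prefix
No violation found over all pairs.

YES -- this is a valid prefix code. No codeword is a prefix of any other codeword.


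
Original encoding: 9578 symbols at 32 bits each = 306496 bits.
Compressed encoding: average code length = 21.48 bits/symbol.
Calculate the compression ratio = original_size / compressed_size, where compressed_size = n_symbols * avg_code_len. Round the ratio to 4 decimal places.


original_size = n_symbols * orig_bits = 9578 * 32 = 306496 bits
compressed_size = n_symbols * avg_code_len = 9578 * 21.48 = 205735.44 bits
ratio = original_size / compressed_size = 306496 / 205735.44 = 1.4898

Compression ratio = 1.4898


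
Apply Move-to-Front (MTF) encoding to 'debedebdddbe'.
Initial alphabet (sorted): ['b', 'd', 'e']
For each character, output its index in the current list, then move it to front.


MTF encoding:
'd': index 1 in ['b', 'd', 'e'] -> ['d', 'b', 'e']
'e': index 2 in ['d', 'b', 'e'] -> ['e', 'd', 'b']
'b': index 2 in ['e', 'd', 'b'] -> ['b', 'e', 'd']
'e': index 1 in ['b', 'e', 'd'] -> ['e', 'b', 'd']
'd': index 2 in ['e', 'b', 'd'] -> ['d', 'e', 'b']
'e': index 1 in ['d', 'e', 'b'] -> ['e', 'd', 'b']
'b': index 2 in ['e', 'd', 'b'] -> ['b', 'e', 'd']
'd': index 2 in ['b', 'e', 'd'] -> ['d', 'b', 'e']
'd': index 0 in ['d', 'b', 'e'] -> ['d', 'b', 'e']
'd': index 0 in ['d', 'b', 'e'] -> ['d', 'b', 'e']
'b': index 1 in ['d', 'b', 'e'] -> ['b', 'd', 'e']
'e': index 2 in ['b', 'd', 'e'] -> ['e', 'b', 'd']


Output: [1, 2, 2, 1, 2, 1, 2, 2, 0, 0, 1, 2]


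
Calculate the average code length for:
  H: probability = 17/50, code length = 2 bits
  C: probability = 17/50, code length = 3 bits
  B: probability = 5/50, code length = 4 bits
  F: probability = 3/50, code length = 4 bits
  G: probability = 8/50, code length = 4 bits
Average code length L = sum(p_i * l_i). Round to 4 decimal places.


Weighted contributions p_i * l_i:
  H: (17/50) * 2 = 34/50
  C: (17/50) * 3 = 51/50
  B: (5/50) * 4 = 20/50
  F: (3/50) * 4 = 12/50
  G: (8/50) * 4 = 32/50
Sum = (34 + 51 + 20 + 12 + 32)/50 = 149/50

L = 149/50 = 2.9800 bits/symbol


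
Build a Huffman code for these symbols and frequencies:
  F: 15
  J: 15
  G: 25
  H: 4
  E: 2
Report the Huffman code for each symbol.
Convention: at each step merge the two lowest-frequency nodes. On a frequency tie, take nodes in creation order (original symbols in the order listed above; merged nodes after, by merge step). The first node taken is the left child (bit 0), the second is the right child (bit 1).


Huffman tree construction:
Step 1: Merge E(2) + H(4) = 6
Step 2: Merge (E+H)(6) + F(15) = 21
Step 3: Merge J(15) + ((E+H)+F)(21) = 36
Step 4: Merge G(25) + (J+((E+H)+F))(36) = 61
Read each symbol's code off the tree from the root (left child = 0, right child = 1).

Codes:
  F: 111 (length 3)
  J: 10 (length 2)
  G: 0 (length 1)
  H: 1101 (length 4)
  E: 1100 (length 4)
Average code length: 124/61 = 2.0328 bits/symbol


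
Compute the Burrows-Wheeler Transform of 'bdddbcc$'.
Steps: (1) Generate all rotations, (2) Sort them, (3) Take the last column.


Rotations (sorted):
  0: $bdddbcc -> last char: c
  1: bcc$bddd -> last char: d
  2: bdddbcc$ -> last char: $
  3: c$bdddbc -> last char: c
  4: cc$bdddb -> last char: b
  5: dbcc$bdd -> last char: d
  6: ddbcc$bd -> last char: d
  7: dddbcc$b -> last char: b


BWT = cd$cbddb


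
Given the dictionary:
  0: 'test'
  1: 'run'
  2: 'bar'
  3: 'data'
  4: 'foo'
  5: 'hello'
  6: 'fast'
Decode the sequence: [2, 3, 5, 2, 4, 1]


Look up each index in the dictionary:
  2 -> 'bar'
  3 -> 'data'
  5 -> 'hello'
  2 -> 'bar'
  4 -> 'foo'
  1 -> 'run'

Decoded: "bar data hello bar foo run"


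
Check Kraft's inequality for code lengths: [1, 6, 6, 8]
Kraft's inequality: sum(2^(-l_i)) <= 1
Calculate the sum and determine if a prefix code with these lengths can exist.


Sum = 2^(-1) + 2^(-6) + 2^(-6) + 2^(-8)
    = 0.5 + 0.015625 + 0.015625 + 0.00390625
    = 137/256 = 0.53515625
Since 0.53515625 <= 1, Kraft's inequality IS satisfied.
A prefix code with these lengths CAN exist.

Kraft sum = 0.53515625. Satisfied.


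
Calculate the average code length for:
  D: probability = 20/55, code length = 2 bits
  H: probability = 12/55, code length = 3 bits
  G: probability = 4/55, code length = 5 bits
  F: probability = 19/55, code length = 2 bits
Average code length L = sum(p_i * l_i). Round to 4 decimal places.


Weighted contributions p_i * l_i:
  D: (20/55) * 2 = 40/55
  H: (12/55) * 3 = 36/55
  G: (4/55) * 5 = 20/55
  F: (19/55) * 2 = 38/55
Sum = (40 + 36 + 20 + 38)/55 = 134/55

L = 134/55 = 2.4364 bits/symbol


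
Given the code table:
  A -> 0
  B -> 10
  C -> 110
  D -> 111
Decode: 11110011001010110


Decoding:
111 -> D
10 -> B
0 -> A
110 -> C
0 -> A
10 -> B
10 -> B
110 -> C


Result: DBACABBC


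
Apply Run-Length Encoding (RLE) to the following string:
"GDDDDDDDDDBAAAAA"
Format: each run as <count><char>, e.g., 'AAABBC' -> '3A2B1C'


Scanning runs left to right:
  i=0: run of 'G' x 1 -> '1G'
  i=1: run of 'D' x 9 -> '9D'
  i=10: run of 'B' x 1 -> '1B'
  i=11: run of 'A' x 5 -> '5A'

RLE = 1G9D1B5A


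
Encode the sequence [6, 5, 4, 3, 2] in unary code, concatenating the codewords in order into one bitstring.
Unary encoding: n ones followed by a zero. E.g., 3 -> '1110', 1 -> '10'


Encode each number as n ones followed by a terminating 0:
  6 -> 1111110 (7 bits)
  5 -> 111110 (6 bits)
  4 -> 11110 (5 bits)
  3 -> 1110 (4 bits)
  2 -> 110 (3 bits)
Total length = 7 + 6 + 5 + 4 + 3 = 25 bits.

Unary([6, 5, 4, 3, 2]) = 1111110111110111101110110 (25 bits)


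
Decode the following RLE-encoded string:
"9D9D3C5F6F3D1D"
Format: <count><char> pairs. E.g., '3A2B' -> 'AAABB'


Expanding each <count><char> pair:
  9D -> 'DDDDDDDDD'
  9D -> 'DDDDDDDDD'
  3C -> 'CCC'
  5F -> 'FFFFF'
  6F -> 'FFFFFF'
  3D -> 'DDD'
  1D -> 'D'

Decoded = DDDDDDDDDDDDDDDDDDCCCFFFFFFFFFFFDDDD


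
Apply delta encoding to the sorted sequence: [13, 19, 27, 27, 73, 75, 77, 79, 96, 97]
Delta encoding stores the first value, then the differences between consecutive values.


First value: 13
Deltas:
  19 - 13 = 6
  27 - 19 = 8
  27 - 27 = 0
  73 - 27 = 46
  75 - 73 = 2
  77 - 75 = 2
  79 - 77 = 2
  96 - 79 = 17
  97 - 96 = 1


Delta encoded: [13, 6, 8, 0, 46, 2, 2, 2, 17, 1]


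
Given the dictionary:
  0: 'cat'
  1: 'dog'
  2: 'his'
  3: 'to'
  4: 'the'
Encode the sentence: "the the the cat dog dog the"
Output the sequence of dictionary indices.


Look up each word in the dictionary:
  'the' -> 4
  'the' -> 4
  'the' -> 4
  'cat' -> 0
  'dog' -> 1
  'dog' -> 1
  'the' -> 4

Encoded: [4, 4, 4, 0, 1, 1, 4]


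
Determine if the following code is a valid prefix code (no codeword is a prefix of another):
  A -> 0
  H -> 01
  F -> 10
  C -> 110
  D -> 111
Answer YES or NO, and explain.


Checking each pair (does one codeword prefix another?):
  A='0' vs H='01': prefix -- VIOLATION

NO -- this is NOT a valid prefix code. A (0) is a prefix of H (01).


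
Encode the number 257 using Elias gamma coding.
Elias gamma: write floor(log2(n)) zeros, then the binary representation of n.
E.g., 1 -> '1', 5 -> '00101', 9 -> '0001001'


num_bits = floor(log2(257)) + 1 = 9
leading_zeros = num_bits - 1 = 8
binary(257) = 100000001

Elias gamma(257) = '00000000' + '100000001' = 00000000100000001 (17 bits)


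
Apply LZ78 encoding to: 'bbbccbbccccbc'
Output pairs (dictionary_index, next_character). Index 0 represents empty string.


LZ78 encoding steps:
Dictionary: {0: ''}
Step 1: w='' (idx 0), next='b' -> output (0, 'b'), add 'b' as idx 1
Step 2: w='b' (idx 1), next='b' -> output (1, 'b'), add 'bb' as idx 2
Step 3: w='' (idx 0), next='c' -> output (0, 'c'), add 'c' as idx 3
Step 4: w='c' (idx 3), next='b' -> output (3, 'b'), add 'cb' as idx 4
Step 5: w='b' (idx 1), next='c' -> output (1, 'c'), add 'bc' as idx 5
Step 6: w='c' (idx 3), next='c' -> output (3, 'c'), add 'cc' as idx 6
Step 7: w='cb' (idx 4), next='c' -> output (4, 'c'), add 'cbc' as idx 7


Encoded: [(0, 'b'), (1, 'b'), (0, 'c'), (3, 'b'), (1, 'c'), (3, 'c'), (4, 'c')]


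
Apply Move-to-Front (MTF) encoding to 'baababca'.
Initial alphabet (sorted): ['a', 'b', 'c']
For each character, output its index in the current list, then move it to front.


MTF encoding:
'b': index 1 in ['a', 'b', 'c'] -> ['b', 'a', 'c']
'a': index 1 in ['b', 'a', 'c'] -> ['a', 'b', 'c']
'a': index 0 in ['a', 'b', 'c'] -> ['a', 'b', 'c']
'b': index 1 in ['a', 'b', 'c'] -> ['b', 'a', 'c']
'a': index 1 in ['b', 'a', 'c'] -> ['a', 'b', 'c']
'b': index 1 in ['a', 'b', 'c'] -> ['b', 'a', 'c']
'c': index 2 in ['b', 'a', 'c'] -> ['c', 'b', 'a']
'a': index 2 in ['c', 'b', 'a'] -> ['a', 'c', 'b']


Output: [1, 1, 0, 1, 1, 1, 2, 2]


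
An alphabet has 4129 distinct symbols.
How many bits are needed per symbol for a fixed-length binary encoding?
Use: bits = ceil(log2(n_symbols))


log2(4129) = 12.0116
Bracket: 2^12 = 4096 < 4129 <= 2^13 = 8192
So ceil(log2(4129)) = 13

bits = ceil(log2(4129)) = ceil(12.0116) = 13 bits


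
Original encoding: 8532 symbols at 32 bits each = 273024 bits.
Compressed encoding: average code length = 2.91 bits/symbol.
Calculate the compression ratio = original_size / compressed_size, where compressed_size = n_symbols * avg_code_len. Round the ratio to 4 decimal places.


original_size = n_symbols * orig_bits = 8532 * 32 = 273024 bits
compressed_size = n_symbols * avg_code_len = 8532 * 2.91 = 24828.12 bits
ratio = original_size / compressed_size = 273024 / 24828.12 = 10.9966

Compression ratio = 10.9966


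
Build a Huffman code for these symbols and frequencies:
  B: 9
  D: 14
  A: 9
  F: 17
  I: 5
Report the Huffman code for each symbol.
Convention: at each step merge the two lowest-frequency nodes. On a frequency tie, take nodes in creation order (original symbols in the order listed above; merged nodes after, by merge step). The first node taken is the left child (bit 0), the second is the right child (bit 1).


Huffman tree construction:
Step 1: Merge I(5) + B(9) = 14
Step 2: Merge A(9) + D(14) = 23
Step 3: Merge (I+B)(14) + F(17) = 31
Step 4: Merge (A+D)(23) + ((I+B)+F)(31) = 54
Read each symbol's code off the tree from the root (left child = 0, right child = 1).

Codes:
  B: 101 (length 3)
  D: 01 (length 2)
  A: 00 (length 2)
  F: 11 (length 2)
  I: 100 (length 3)
Average code length: 122/54 = 2.2593 bits/symbol


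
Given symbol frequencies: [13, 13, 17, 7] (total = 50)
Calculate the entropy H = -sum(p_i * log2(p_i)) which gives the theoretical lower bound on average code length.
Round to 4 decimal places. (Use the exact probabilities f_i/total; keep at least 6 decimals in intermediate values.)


Per-symbol terms -p_i * log2(p_i) with p_i = f_i/50:
  p = 13/50 = 0.260000: log2(p) = -1.943416, -p*log2(p) = 0.505288
  p = 13/50 = 0.260000: log2(p) = -1.943416, -p*log2(p) = 0.505288
  p = 17/50 = 0.340000: log2(p) = -1.556393, -p*log2(p) = 0.529174
  p = 7/50 = 0.140000: log2(p) = -2.836501, -p*log2(p) = 0.397110
H = 0.505288 + 0.505288 + 0.529174 + 0.397110 = 1.936860

H = 1.9369 bits/symbol


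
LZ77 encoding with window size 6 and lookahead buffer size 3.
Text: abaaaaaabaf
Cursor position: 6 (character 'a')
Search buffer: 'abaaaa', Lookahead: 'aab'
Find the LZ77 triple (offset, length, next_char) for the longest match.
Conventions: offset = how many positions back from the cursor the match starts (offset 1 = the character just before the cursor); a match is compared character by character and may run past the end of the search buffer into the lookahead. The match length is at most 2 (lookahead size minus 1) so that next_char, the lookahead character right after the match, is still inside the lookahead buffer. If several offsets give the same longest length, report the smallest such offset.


Try each offset into the search buffer:
  offset=1 (pos 5, char 'a'): match length 2
  offset=2 (pos 4, char 'a'): match length 2
  offset=3 (pos 3, char 'a'): match length 2
  offset=4 (pos 2, char 'a'): match length 2
  offset=5 (pos 1, char 'b'): match length 0
  offset=6 (pos 0, char 'a'): match length 1
Longest match has length 2, found at offsets 1, 2, 3, 4; take the smallest, offset 1.
next_char = character at position 6 + 2 = 8 -> 'b'

Best match: offset=1, length=2 (matching 'aa' starting at position 5)
LZ77 triple: (1, 2, 'b')


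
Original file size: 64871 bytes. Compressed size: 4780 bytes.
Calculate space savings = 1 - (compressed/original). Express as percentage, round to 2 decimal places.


ratio = compressed/original = 4780/64871 = 0.073685
savings = 1 - ratio = 1 - 0.073685 = 0.926315
as a percentage: 0.926315 * 100 = 92.63%

Space savings = 1 - 4780/64871 = 92.63%


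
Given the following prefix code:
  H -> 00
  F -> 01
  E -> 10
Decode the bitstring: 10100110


Decoding step by step:
Bits 10 -> E
Bits 10 -> E
Bits 01 -> F
Bits 10 -> E


Decoded message: EEFE


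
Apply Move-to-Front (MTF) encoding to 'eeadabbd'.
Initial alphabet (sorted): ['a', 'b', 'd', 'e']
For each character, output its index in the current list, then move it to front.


MTF encoding:
'e': index 3 in ['a', 'b', 'd', 'e'] -> ['e', 'a', 'b', 'd']
'e': index 0 in ['e', 'a', 'b', 'd'] -> ['e', 'a', 'b', 'd']
'a': index 1 in ['e', 'a', 'b', 'd'] -> ['a', 'e', 'b', 'd']
'd': index 3 in ['a', 'e', 'b', 'd'] -> ['d', 'a', 'e', 'b']
'a': index 1 in ['d', 'a', 'e', 'b'] -> ['a', 'd', 'e', 'b']
'b': index 3 in ['a', 'd', 'e', 'b'] -> ['b', 'a', 'd', 'e']
'b': index 0 in ['b', 'a', 'd', 'e'] -> ['b', 'a', 'd', 'e']
'd': index 2 in ['b', 'a', 'd', 'e'] -> ['d', 'b', 'a', 'e']


Output: [3, 0, 1, 3, 1, 3, 0, 2]


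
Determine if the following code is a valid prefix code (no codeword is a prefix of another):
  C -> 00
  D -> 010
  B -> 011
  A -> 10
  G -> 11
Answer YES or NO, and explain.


Checking each pair (does one codeword prefix another?):
  C='00' vs D='010': no prefix
  C='00' vs B='011': no prefix
  C='00' vs A='10': no prefix
  C='00' vs G='11': no prefix
  D='010' vs C='00': no prefix
  D='010' vs B='011': no prefix
  D='010' vs A='10': no prefix
  D='010' vs G='11': no prefix
  B='011' vs C='00': no prefix
  B='011' vs D='010': no prefix
  B='011' vs A='10': no prefix
  B='011' vs G='11': no prefix
  A='10' vs C='00': no prefix
  A='10' vs D='010': no prefix
  A='10' vs B='011': no prefix
  A='10' vs G='11': no prefix
  G='11' vs C='00': no prefix
  G='11' vs D='010': no prefix
  G='11' vs B='011': no prefix
  G='11' vs A='10': no prefix
No violation found over all pairs.

YES -- this is a valid prefix code. No codeword is a prefix of any other codeword.


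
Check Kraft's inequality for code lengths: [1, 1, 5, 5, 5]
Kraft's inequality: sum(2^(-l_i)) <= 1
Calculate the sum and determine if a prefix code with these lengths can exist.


Sum = 2^(-1) + 2^(-1) + 2^(-5) + 2^(-5) + 2^(-5)
    = 0.5 + 0.5 + 0.03125 + 0.03125 + 0.03125
    = 35/32 = 1.09375
Since 1.09375 > 1, Kraft's inequality is NOT satisfied.
A prefix code with these lengths CANNOT exist.

Kraft sum = 1.09375. Not satisfied.


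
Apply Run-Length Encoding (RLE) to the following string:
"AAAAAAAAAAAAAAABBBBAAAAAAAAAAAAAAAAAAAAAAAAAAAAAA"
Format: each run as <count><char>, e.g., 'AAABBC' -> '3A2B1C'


Scanning runs left to right:
  i=0: run of 'A' x 15 -> '15A'
  i=15: run of 'B' x 4 -> '4B'
  i=19: run of 'A' x 30 -> '30A'

RLE = 15A4B30A


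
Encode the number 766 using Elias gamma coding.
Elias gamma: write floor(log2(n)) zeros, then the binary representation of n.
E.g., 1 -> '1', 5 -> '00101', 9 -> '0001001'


num_bits = floor(log2(766)) + 1 = 10
leading_zeros = num_bits - 1 = 9
binary(766) = 1011111110

Elias gamma(766) = '000000000' + '1011111110' = 0000000001011111110 (19 bits)


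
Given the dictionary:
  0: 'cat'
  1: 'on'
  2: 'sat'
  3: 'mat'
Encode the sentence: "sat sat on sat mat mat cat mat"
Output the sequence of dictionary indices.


Look up each word in the dictionary:
  'sat' -> 2
  'sat' -> 2
  'on' -> 1
  'sat' -> 2
  'mat' -> 3
  'mat' -> 3
  'cat' -> 0
  'mat' -> 3

Encoded: [2, 2, 1, 2, 3, 3, 0, 3]


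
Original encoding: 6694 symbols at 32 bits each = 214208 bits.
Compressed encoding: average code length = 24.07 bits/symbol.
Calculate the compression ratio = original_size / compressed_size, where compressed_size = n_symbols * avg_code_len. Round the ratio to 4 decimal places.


original_size = n_symbols * orig_bits = 6694 * 32 = 214208 bits
compressed_size = n_symbols * avg_code_len = 6694 * 24.07 = 161124.58 bits
ratio = original_size / compressed_size = 214208 / 161124.58 = 1.3295

Compression ratio = 1.3295


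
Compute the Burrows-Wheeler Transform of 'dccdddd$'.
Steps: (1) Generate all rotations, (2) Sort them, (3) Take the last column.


Rotations (sorted):
  0: $dccdddd -> last char: d
  1: ccdddd$d -> last char: d
  2: cdddd$dc -> last char: c
  3: d$dccddd -> last char: d
  4: dccdddd$ -> last char: $
  5: dd$dccdd -> last char: d
  6: ddd$dccd -> last char: d
  7: dddd$dcc -> last char: c


BWT = ddcd$ddc


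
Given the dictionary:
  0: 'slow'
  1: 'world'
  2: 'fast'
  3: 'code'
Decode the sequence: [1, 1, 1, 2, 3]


Look up each index in the dictionary:
  1 -> 'world'
  1 -> 'world'
  1 -> 'world'
  2 -> 'fast'
  3 -> 'code'

Decoded: "world world world fast code"


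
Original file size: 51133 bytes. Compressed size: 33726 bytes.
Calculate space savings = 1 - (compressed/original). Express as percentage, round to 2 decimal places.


ratio = compressed/original = 33726/51133 = 0.659574
savings = 1 - ratio = 1 - 0.659574 = 0.340426
as a percentage: 0.340426 * 100 = 34.04%

Space savings = 1 - 33726/51133 = 34.04%


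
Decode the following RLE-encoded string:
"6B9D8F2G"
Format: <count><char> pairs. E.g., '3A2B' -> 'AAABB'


Expanding each <count><char> pair:
  6B -> 'BBBBBB'
  9D -> 'DDDDDDDDD'
  8F -> 'FFFFFFFF'
  2G -> 'GG'

Decoded = BBBBBBDDDDDDDDDFFFFFFFFGG


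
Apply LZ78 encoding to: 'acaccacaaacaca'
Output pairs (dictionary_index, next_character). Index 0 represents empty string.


LZ78 encoding steps:
Dictionary: {0: ''}
Step 1: w='' (idx 0), next='a' -> output (0, 'a'), add 'a' as idx 1
Step 2: w='' (idx 0), next='c' -> output (0, 'c'), add 'c' as idx 2
Step 3: w='a' (idx 1), next='c' -> output (1, 'c'), add 'ac' as idx 3
Step 4: w='c' (idx 2), next='a' -> output (2, 'a'), add 'ca' as idx 4
Step 5: w='ca' (idx 4), next='a' -> output (4, 'a'), add 'caa' as idx 5
Step 6: w='ac' (idx 3), next='a' -> output (3, 'a'), add 'aca' as idx 6
Step 7: w='ca' (idx 4), end of input -> output (4, '')


Encoded: [(0, 'a'), (0, 'c'), (1, 'c'), (2, 'a'), (4, 'a'), (3, 'a'), (4, '')]


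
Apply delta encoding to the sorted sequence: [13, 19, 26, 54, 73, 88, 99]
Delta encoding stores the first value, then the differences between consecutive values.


First value: 13
Deltas:
  19 - 13 = 6
  26 - 19 = 7
  54 - 26 = 28
  73 - 54 = 19
  88 - 73 = 15
  99 - 88 = 11


Delta encoded: [13, 6, 7, 28, 19, 15, 11]


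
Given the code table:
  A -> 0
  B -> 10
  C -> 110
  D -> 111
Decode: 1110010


Decoding:
111 -> D
0 -> A
0 -> A
10 -> B


Result: DAAB


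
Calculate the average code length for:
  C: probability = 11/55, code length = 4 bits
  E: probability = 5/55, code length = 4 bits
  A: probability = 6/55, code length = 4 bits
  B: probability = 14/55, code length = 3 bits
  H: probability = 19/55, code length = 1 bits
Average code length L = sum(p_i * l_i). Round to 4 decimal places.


Weighted contributions p_i * l_i:
  C: (11/55) * 4 = 44/55
  E: (5/55) * 4 = 20/55
  A: (6/55) * 4 = 24/55
  B: (14/55) * 3 = 42/55
  H: (19/55) * 1 = 19/55
Sum = (44 + 20 + 24 + 42 + 19)/55 = 149/55

L = 149/55 = 2.7091 bits/symbol


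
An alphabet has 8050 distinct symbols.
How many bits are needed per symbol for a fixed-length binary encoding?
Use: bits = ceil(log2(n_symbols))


log2(8050) = 12.9748
Bracket: 2^12 = 4096 < 8050 <= 2^13 = 8192
So ceil(log2(8050)) = 13

bits = ceil(log2(8050)) = ceil(12.9748) = 13 bits


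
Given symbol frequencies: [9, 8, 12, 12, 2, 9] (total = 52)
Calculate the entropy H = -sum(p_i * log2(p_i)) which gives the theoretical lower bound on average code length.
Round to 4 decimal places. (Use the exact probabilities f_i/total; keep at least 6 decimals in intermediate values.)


Per-symbol terms -p_i * log2(p_i) with p_i = f_i/52:
  p = 9/52 = 0.173077: log2(p) = -2.530515, -p*log2(p) = 0.437974
  p = 8/52 = 0.153846: log2(p) = -2.700440, -p*log2(p) = 0.415452
  p = 12/52 = 0.230769: log2(p) = -2.115477, -p*log2(p) = 0.488187
  p = 12/52 = 0.230769: log2(p) = -2.115477, -p*log2(p) = 0.488187
  p = 2/52 = 0.038462: log2(p) = -4.700440, -p*log2(p) = 0.180786
  p = 9/52 = 0.173077: log2(p) = -2.530515, -p*log2(p) = 0.437974
H = 0.437974 + 0.415452 + 0.488187 + 0.488187 + 0.180786 + 0.437974 = 2.448560

H = 2.4486 bits/symbol


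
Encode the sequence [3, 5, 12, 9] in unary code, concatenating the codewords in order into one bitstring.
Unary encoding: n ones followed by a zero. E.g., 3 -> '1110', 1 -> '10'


Encode each number as n ones followed by a terminating 0:
  3 -> 1110 (4 bits)
  5 -> 111110 (6 bits)
  12 -> 1111111111110 (13 bits)
  9 -> 1111111110 (10 bits)
Total length = 4 + 6 + 13 + 10 = 33 bits.

Unary([3, 5, 12, 9]) = 111011111011111111111101111111110 (33 bits)


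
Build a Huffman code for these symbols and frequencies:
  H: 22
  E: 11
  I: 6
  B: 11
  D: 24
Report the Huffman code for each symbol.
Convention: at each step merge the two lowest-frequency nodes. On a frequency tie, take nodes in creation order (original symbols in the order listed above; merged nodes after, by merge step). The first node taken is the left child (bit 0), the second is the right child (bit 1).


Huffman tree construction:
Step 1: Merge I(6) + E(11) = 17
Step 2: Merge B(11) + (I+E)(17) = 28
Step 3: Merge H(22) + D(24) = 46
Step 4: Merge (B+(I+E))(28) + (H+D)(46) = 74
Read each symbol's code off the tree from the root (left child = 0, right child = 1).

Codes:
  H: 10 (length 2)
  E: 011 (length 3)
  I: 010 (length 3)
  B: 00 (length 2)
  D: 11 (length 2)
Average code length: 165/74 = 2.2297 bits/symbol


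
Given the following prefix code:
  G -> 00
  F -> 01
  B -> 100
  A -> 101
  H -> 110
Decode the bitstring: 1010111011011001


Decoding step by step:
Bits 101 -> A
Bits 01 -> F
Bits 110 -> H
Bits 110 -> H
Bits 110 -> H
Bits 01 -> F


Decoded message: AFHHHF


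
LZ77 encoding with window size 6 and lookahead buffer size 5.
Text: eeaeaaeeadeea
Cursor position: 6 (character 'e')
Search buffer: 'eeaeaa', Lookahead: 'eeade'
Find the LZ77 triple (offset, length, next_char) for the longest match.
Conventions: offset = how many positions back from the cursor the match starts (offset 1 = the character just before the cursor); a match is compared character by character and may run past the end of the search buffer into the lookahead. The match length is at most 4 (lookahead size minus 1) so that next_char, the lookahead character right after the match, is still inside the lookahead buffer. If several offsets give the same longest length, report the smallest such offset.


Try each offset into the search buffer:
  offset=1 (pos 5, char 'a'): match length 0
  offset=2 (pos 4, char 'a'): match length 0
  offset=3 (pos 3, char 'e'): match length 1
  offset=4 (pos 2, char 'a'): match length 0
  offset=5 (pos 1, char 'e'): match length 1
  offset=6 (pos 0, char 'e'): match length 3
Longest match has length 3 at offset 6.
next_char = character at position 6 + 3 = 9 -> 'd'

Best match: offset=6, length=3 (matching 'eea' starting at position 0)
LZ77 triple: (6, 3, 'd')


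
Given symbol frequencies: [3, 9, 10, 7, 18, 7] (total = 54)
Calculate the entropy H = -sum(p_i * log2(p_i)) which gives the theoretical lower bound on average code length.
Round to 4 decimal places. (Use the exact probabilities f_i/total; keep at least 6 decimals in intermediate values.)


Per-symbol terms -p_i * log2(p_i) with p_i = f_i/54:
  p = 3/54 = 0.055556: log2(p) = -4.169925, -p*log2(p) = 0.231663
  p = 9/54 = 0.166667: log2(p) = -2.584963, -p*log2(p) = 0.430827
  p = 10/54 = 0.185185: log2(p) = -2.432959, -p*log2(p) = 0.450548
  p = 7/54 = 0.129630: log2(p) = -2.947533, -p*log2(p) = 0.382088
  p = 18/54 = 0.333333: log2(p) = -1.584963, -p*log2(p) = 0.528321
  p = 7/54 = 0.129630: log2(p) = -2.947533, -p*log2(p) = 0.382088
H = 0.231663 + 0.430827 + 0.450548 + 0.382088 + 0.528321 + 0.382088 = 2.405535

H = 2.4055 bits/symbol


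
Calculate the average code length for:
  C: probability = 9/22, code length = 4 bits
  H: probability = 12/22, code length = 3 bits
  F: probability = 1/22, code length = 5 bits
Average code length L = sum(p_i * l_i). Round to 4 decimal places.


Weighted contributions p_i * l_i:
  C: (9/22) * 4 = 36/22
  H: (12/22) * 3 = 36/22
  F: (1/22) * 5 = 5/22
Sum = (36 + 36 + 5)/22 = 77/22

L = 77/22 = 3.5000 bits/symbol


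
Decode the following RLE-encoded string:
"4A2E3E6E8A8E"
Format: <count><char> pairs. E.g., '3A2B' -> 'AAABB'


Expanding each <count><char> pair:
  4A -> 'AAAA'
  2E -> 'EE'
  3E -> 'EEE'
  6E -> 'EEEEEE'
  8A -> 'AAAAAAAA'
  8E -> 'EEEEEEEE'

Decoded = AAAAEEEEEEEEEEEAAAAAAAAEEEEEEEE


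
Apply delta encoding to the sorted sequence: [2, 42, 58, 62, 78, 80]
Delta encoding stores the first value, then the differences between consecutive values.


First value: 2
Deltas:
  42 - 2 = 40
  58 - 42 = 16
  62 - 58 = 4
  78 - 62 = 16
  80 - 78 = 2


Delta encoded: [2, 40, 16, 4, 16, 2]


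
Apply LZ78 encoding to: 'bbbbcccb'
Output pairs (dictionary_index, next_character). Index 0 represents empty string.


LZ78 encoding steps:
Dictionary: {0: ''}
Step 1: w='' (idx 0), next='b' -> output (0, 'b'), add 'b' as idx 1
Step 2: w='b' (idx 1), next='b' -> output (1, 'b'), add 'bb' as idx 2
Step 3: w='b' (idx 1), next='c' -> output (1, 'c'), add 'bc' as idx 3
Step 4: w='' (idx 0), next='c' -> output (0, 'c'), add 'c' as idx 4
Step 5: w='c' (idx 4), next='b' -> output (4, 'b'), add 'cb' as idx 5


Encoded: [(0, 'b'), (1, 'b'), (1, 'c'), (0, 'c'), (4, 'b')]


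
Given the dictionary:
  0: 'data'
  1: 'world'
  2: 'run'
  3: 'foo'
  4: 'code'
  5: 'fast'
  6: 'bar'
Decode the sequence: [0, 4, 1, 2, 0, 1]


Look up each index in the dictionary:
  0 -> 'data'
  4 -> 'code'
  1 -> 'world'
  2 -> 'run'
  0 -> 'data'
  1 -> 'world'

Decoded: "data code world run data world"


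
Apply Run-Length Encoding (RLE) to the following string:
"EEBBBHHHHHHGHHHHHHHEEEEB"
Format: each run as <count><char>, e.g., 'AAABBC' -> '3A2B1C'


Scanning runs left to right:
  i=0: run of 'E' x 2 -> '2E'
  i=2: run of 'B' x 3 -> '3B'
  i=5: run of 'H' x 6 -> '6H'
  i=11: run of 'G' x 1 -> '1G'
  i=12: run of 'H' x 7 -> '7H'
  i=19: run of 'E' x 4 -> '4E'
  i=23: run of 'B' x 1 -> '1B'

RLE = 2E3B6H1G7H4E1B
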